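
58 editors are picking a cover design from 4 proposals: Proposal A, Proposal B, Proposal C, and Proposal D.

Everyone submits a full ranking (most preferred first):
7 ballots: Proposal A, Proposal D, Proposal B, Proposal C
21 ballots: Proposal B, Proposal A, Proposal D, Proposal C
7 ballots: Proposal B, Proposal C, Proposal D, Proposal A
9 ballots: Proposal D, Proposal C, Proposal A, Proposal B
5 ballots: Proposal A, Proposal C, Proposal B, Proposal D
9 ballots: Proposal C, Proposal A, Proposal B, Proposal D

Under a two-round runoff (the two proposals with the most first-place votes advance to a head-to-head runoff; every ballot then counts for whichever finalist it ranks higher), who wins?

Round 1 first-place votes: Proposal A 12, Proposal B 28, Proposal C 9, Proposal D 9. Proposal B and Proposal A advance.
Runoff: Proposal B is ranked above Proposal A on 28 ballots, Proposal A above Proposal B on 30.

Proposal A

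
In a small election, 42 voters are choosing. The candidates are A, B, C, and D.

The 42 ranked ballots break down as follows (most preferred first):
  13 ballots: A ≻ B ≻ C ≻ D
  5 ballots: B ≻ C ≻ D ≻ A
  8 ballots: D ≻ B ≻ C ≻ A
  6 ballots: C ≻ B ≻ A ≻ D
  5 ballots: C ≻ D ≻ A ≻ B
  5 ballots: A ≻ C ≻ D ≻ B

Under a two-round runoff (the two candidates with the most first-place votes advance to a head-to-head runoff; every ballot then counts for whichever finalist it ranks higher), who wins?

Round 1 first-place votes: A 18, B 5, C 11, D 8. A and C advance.
Runoff: A is ranked above C on 18 ballots, C above A on 24.

C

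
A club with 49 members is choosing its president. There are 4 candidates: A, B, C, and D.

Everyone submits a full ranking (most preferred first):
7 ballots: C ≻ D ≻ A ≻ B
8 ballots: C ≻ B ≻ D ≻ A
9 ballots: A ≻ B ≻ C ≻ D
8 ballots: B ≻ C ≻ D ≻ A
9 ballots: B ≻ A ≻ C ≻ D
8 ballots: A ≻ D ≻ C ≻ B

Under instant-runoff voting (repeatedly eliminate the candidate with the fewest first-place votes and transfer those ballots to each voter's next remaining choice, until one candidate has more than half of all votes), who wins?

B

Round 1: A 17, B 17, C 15, D 0. D eliminated.
Round 2: A 17, B 17, C 15. C eliminated.
Round 3: A 24, B 25. B has a majority (≥25).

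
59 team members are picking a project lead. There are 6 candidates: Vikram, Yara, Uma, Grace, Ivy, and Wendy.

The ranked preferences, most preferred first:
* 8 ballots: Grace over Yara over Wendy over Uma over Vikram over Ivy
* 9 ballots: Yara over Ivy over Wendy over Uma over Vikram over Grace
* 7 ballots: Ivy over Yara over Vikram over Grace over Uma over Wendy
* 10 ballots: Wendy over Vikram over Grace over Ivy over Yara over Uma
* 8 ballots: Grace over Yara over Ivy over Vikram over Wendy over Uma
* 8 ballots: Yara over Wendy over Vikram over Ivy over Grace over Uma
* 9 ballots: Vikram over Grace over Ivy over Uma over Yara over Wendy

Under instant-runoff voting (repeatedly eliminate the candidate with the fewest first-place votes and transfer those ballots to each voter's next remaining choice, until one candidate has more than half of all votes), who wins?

Round 1: Vikram 9, Yara 17, Uma 0, Grace 16, Ivy 7, Wendy 10. Uma eliminated.
Round 2: Vikram 9, Yara 17, Grace 16, Ivy 7, Wendy 10. Ivy eliminated.
Round 3: Vikram 9, Yara 24, Grace 16, Wendy 10. Vikram eliminated.
Round 4: Yara 24, Grace 25, Wendy 10. Wendy eliminated.
Round 5: Yara 24, Grace 35. Grace has a majority (≥30).

Grace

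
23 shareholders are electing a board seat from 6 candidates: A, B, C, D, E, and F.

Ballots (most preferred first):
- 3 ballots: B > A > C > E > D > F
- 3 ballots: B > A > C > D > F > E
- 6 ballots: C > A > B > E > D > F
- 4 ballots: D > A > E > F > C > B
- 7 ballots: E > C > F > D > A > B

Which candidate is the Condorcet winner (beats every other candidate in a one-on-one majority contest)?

C vs A: 13–10
C vs B: 17–6
C vs D: 19–4
C vs E: 12–11
C vs F: 19–4
C beats every other candidate.

C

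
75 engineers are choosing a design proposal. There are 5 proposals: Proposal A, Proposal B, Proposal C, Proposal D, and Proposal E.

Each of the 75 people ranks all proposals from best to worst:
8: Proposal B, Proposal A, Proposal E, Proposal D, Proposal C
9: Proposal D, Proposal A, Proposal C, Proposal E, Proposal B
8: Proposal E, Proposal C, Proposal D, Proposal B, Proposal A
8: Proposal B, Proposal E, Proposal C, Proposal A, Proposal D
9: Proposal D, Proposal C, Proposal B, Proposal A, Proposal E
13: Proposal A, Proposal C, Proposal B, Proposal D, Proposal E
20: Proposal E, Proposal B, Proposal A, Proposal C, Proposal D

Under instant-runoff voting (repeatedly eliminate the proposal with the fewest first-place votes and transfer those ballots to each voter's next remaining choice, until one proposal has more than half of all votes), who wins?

Round 1: Proposal A 13, Proposal B 16, Proposal C 0, Proposal D 18, Proposal E 28. Proposal C eliminated.
Round 2: Proposal A 13, Proposal B 16, Proposal D 18, Proposal E 28. Proposal A eliminated.
Round 3: Proposal B 29, Proposal D 18, Proposal E 28. Proposal D eliminated.
Round 4: Proposal B 38, Proposal E 37. Proposal B has a majority (≥38).

Proposal B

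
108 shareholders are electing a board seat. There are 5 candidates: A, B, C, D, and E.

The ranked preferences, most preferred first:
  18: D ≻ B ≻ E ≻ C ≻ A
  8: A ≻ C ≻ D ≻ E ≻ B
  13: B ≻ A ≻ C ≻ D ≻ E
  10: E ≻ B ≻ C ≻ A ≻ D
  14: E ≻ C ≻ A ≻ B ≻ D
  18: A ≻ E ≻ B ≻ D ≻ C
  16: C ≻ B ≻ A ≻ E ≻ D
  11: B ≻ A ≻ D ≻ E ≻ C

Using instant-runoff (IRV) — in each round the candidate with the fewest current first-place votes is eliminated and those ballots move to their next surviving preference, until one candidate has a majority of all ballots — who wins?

Round 1: A 26, B 24, C 16, D 18, E 24. C eliminated.
Round 2: A 26, B 40, D 18, E 24. D eliminated.
Round 3: A 26, B 58, E 24. B has a majority (≥55).

B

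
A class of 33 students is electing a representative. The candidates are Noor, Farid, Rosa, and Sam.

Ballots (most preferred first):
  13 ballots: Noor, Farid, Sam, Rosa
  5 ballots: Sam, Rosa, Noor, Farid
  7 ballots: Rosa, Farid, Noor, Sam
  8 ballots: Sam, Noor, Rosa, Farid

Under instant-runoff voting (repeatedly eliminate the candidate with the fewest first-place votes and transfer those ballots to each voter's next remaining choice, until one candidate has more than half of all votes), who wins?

Noor

Round 1: Noor 13, Farid 0, Rosa 7, Sam 13. Farid eliminated.
Round 2: Noor 13, Rosa 7, Sam 13. Rosa eliminated.
Round 3: Noor 20, Sam 13. Noor has a majority (≥17).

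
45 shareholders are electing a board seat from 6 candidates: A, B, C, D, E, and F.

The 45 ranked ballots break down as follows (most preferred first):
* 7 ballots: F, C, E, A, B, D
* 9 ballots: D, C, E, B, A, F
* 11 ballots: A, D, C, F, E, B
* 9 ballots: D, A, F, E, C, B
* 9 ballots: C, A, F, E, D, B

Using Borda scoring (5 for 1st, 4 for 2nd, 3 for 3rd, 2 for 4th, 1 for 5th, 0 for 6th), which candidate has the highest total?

A: 7×2 + 9×1 + 11×5 + 9×4 + 9×4 = 150
B: 7×1 + 9×2 + 11×0 + 9×0 + 9×0 = 25
C: 7×4 + 9×4 + 11×3 + 9×1 + 9×5 = 151
D: 7×0 + 9×5 + 11×4 + 9×5 + 9×1 = 143
E: 7×3 + 9×3 + 11×1 + 9×2 + 9×2 = 95
F: 7×5 + 9×0 + 11×2 + 9×3 + 9×3 = 111

C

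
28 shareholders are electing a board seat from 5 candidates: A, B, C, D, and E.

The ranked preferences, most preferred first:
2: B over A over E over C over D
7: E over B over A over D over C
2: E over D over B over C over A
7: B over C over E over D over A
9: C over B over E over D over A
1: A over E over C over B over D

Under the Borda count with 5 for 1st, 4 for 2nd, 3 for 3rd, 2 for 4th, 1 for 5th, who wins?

B

A: 2×4 + 7×3 + 2×1 + 7×1 + 9×1 + 1×5 = 52
B: 2×5 + 7×4 + 2×3 + 7×5 + 9×4 + 1×2 = 117
C: 2×2 + 7×1 + 2×2 + 7×4 + 9×5 + 1×3 = 91
D: 2×1 + 7×2 + 2×4 + 7×2 + 9×2 + 1×1 = 57
E: 2×3 + 7×5 + 2×5 + 7×3 + 9×3 + 1×4 = 103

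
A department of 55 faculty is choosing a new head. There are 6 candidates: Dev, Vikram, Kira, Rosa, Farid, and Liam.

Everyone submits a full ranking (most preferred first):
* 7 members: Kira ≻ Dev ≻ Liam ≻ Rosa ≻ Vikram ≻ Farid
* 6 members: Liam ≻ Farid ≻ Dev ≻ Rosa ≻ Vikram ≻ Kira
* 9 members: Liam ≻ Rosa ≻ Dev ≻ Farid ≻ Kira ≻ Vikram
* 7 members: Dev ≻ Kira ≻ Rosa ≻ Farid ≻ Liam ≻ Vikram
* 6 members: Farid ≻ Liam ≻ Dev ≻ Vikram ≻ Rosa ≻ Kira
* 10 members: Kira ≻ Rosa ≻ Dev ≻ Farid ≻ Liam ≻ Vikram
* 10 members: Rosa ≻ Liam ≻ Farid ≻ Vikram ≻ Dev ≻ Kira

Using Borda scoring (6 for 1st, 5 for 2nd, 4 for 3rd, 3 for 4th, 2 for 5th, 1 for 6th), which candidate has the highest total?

Dev: 7×5 + 6×4 + 9×4 + 7×6 + 6×4 + 10×4 + 10×2 = 221
Vikram: 7×2 + 6×2 + 9×1 + 7×1 + 6×3 + 10×1 + 10×3 = 100
Kira: 7×6 + 6×1 + 9×2 + 7×5 + 6×1 + 10×6 + 10×1 = 177
Rosa: 7×3 + 6×3 + 9×5 + 7×4 + 6×2 + 10×5 + 10×6 = 234
Farid: 7×1 + 6×5 + 9×3 + 7×3 + 6×6 + 10×3 + 10×4 = 191
Liam: 7×4 + 6×6 + 9×6 + 7×2 + 6×5 + 10×2 + 10×5 = 232

Rosa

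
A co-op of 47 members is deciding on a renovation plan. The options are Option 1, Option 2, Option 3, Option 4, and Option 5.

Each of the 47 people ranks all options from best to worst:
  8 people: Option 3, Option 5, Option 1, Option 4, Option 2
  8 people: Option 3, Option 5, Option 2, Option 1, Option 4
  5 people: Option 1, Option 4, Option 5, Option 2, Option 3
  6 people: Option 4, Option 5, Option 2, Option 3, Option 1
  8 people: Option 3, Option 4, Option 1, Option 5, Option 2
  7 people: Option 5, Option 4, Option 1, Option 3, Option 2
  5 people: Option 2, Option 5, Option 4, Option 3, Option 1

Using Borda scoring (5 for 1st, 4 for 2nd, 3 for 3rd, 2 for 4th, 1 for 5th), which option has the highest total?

Option 1: 8×3 + 8×2 + 5×5 + 6×1 + 8×3 + 7×3 + 5×1 = 121
Option 2: 8×1 + 8×3 + 5×2 + 6×3 + 8×1 + 7×1 + 5×5 = 100
Option 3: 8×5 + 8×5 + 5×1 + 6×2 + 8×5 + 7×2 + 5×2 = 161
Option 4: 8×2 + 8×1 + 5×4 + 6×5 + 8×4 + 7×4 + 5×3 = 149
Option 5: 8×4 + 8×4 + 5×3 + 6×4 + 8×2 + 7×5 + 5×4 = 174

Option 5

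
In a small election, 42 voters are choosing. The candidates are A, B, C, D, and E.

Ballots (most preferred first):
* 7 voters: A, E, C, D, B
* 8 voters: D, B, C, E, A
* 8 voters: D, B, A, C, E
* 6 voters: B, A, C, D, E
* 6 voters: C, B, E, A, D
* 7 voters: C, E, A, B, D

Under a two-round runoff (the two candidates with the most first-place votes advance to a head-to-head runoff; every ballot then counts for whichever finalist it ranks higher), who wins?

Round 1 first-place votes: A 7, B 6, C 13, D 16, E 0. D and C advance.
Runoff: D is ranked above C on 16 ballots, C above D on 26.

C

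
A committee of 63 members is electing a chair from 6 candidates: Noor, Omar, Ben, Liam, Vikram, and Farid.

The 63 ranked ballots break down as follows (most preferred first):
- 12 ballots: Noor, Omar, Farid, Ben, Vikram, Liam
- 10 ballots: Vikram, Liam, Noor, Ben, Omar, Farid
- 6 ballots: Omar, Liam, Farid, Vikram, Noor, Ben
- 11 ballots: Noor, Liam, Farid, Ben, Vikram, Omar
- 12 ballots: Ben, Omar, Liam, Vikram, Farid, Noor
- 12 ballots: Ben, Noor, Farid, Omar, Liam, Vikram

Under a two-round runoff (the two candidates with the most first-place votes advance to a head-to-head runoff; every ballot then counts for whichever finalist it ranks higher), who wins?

Round 1 first-place votes: Noor 23, Omar 6, Ben 24, Liam 0, Vikram 10, Farid 0. Ben and Noor advance.
Runoff: Ben is ranked above Noor on 24 ballots, Noor above Ben on 39.

Noor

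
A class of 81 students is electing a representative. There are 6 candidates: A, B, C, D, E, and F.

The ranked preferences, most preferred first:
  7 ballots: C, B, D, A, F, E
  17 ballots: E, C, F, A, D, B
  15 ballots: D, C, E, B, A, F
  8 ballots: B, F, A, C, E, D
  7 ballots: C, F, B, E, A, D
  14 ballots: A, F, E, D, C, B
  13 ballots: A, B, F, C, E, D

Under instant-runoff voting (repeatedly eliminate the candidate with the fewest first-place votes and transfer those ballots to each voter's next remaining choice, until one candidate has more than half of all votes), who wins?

Round 1: A 27, B 8, C 14, D 15, E 17, F 0. F eliminated.
Round 2: A 27, B 8, C 14, D 15, E 17. B eliminated.
Round 3: A 35, C 14, D 15, E 17. C eliminated.
Round 4: A 35, D 22, E 24. D eliminated.
Round 5: A 42, E 39. A has a majority (≥41).

A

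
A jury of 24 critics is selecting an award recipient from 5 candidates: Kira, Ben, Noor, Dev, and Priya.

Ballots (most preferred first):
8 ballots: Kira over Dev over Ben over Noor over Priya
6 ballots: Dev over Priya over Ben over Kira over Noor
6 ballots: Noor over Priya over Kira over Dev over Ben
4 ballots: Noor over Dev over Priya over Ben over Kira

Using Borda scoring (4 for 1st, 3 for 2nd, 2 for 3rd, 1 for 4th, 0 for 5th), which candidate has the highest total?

Kira: 8×4 + 6×1 + 6×2 + 4×0 = 50
Ben: 8×2 + 6×2 + 6×0 + 4×1 = 32
Noor: 8×1 + 6×0 + 6×4 + 4×4 = 48
Dev: 8×3 + 6×4 + 6×1 + 4×3 = 66
Priya: 8×0 + 6×3 + 6×3 + 4×2 = 44

Dev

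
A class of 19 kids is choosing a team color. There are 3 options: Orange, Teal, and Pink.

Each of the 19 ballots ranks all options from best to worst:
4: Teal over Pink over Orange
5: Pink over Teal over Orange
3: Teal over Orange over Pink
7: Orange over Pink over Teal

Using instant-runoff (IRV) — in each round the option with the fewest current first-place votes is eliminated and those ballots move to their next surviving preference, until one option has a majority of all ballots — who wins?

Teal

Round 1: Orange 7, Teal 7, Pink 5. Pink eliminated.
Round 2: Orange 7, Teal 12. Teal has a majority (≥10).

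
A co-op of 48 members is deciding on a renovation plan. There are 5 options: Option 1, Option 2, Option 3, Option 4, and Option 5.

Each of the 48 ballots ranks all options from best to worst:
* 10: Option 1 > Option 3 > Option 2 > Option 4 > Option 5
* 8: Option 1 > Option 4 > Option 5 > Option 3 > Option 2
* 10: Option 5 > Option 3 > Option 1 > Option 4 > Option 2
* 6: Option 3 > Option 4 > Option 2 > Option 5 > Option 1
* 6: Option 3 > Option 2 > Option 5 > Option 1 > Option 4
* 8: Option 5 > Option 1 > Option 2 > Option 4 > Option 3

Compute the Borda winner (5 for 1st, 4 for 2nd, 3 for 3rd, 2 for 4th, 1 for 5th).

Option 1: 10×5 + 8×5 + 10×3 + 6×1 + 6×2 + 8×4 = 170
Option 2: 10×3 + 8×1 + 10×1 + 6×3 + 6×4 + 8×3 = 114
Option 3: 10×4 + 8×2 + 10×4 + 6×5 + 6×5 + 8×1 = 164
Option 4: 10×2 + 8×4 + 10×2 + 6×4 + 6×1 + 8×2 = 118
Option 5: 10×1 + 8×3 + 10×5 + 6×2 + 6×3 + 8×5 = 154

Option 1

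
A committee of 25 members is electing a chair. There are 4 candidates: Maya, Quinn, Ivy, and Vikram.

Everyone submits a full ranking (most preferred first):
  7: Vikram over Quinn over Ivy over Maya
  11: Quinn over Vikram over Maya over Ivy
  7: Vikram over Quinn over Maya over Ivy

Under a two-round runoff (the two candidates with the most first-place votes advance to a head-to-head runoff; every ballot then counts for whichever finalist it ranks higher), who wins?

Round 1 first-place votes: Maya 0, Quinn 11, Ivy 0, Vikram 14. Vikram and Quinn advance.
Runoff: Vikram is ranked above Quinn on 14 ballots, Quinn above Vikram on 11.

Vikram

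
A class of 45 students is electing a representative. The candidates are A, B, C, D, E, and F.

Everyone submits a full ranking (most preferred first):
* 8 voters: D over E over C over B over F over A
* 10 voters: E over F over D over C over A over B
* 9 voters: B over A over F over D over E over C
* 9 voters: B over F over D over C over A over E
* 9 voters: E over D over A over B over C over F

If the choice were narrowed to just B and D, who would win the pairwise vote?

B is ranked above D on 18 ballots; D above B on 27.

D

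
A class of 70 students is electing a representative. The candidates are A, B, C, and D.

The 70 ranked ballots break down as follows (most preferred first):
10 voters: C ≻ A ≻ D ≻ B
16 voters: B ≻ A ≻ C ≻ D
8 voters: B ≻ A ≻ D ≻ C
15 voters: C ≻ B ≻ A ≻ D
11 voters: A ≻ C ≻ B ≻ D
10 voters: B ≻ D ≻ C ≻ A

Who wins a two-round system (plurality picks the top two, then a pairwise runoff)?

C

Round 1 first-place votes: A 11, B 34, C 25, D 0. B and C advance.
Runoff: B is ranked above C on 34 ballots, C above B on 36.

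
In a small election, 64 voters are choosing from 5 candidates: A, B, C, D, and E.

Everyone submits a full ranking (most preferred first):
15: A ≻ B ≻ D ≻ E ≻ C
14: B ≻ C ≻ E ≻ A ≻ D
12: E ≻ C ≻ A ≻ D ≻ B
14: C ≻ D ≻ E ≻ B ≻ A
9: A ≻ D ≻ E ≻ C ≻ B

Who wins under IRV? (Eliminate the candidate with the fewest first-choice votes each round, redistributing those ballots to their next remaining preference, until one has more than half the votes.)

Round 1: A 24, B 14, C 14, D 0, E 12. D eliminated.
Round 2: A 24, B 14, C 14, E 12. E eliminated.
Round 3: A 24, B 14, C 26. B eliminated.
Round 4: A 24, C 40. C has a majority (≥33).

C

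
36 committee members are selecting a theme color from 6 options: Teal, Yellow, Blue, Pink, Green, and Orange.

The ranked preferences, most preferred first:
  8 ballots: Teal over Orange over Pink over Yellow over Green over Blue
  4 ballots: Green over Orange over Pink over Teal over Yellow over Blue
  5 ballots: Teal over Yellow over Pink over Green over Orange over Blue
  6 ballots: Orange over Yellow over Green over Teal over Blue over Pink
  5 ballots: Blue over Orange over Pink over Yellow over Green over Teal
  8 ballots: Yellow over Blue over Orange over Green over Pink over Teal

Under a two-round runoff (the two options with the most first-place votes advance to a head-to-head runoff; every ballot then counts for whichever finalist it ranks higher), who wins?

Yellow

Round 1 first-place votes: Teal 13, Yellow 8, Blue 5, Pink 0, Green 4, Orange 6. Teal and Yellow advance.
Runoff: Teal is ranked above Yellow on 17 ballots, Yellow above Teal on 19.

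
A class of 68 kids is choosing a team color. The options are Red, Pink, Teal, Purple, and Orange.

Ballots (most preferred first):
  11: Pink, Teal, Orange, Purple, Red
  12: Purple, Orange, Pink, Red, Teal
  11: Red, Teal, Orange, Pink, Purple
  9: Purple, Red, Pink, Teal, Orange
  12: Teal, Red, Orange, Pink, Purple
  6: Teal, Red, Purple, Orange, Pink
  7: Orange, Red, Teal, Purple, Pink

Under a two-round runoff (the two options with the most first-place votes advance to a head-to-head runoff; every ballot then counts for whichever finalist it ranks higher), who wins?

Round 1 first-place votes: Red 11, Pink 11, Teal 18, Purple 21, Orange 7. Purple and Teal advance.
Runoff: Purple is ranked above Teal on 21 ballots, Teal above Purple on 47.

Teal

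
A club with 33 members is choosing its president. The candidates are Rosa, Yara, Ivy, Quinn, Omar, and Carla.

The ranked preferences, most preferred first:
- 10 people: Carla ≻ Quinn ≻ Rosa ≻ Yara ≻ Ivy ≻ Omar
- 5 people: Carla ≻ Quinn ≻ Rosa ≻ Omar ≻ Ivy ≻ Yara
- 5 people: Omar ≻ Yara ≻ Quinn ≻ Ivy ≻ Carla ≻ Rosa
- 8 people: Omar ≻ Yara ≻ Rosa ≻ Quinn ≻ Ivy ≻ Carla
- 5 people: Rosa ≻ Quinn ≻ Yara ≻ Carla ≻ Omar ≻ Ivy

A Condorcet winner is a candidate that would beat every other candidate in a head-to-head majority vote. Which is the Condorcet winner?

Quinn

Quinn vs Rosa: 20–13
Quinn vs Yara: 20–13
Quinn vs Ivy: 33–0
Quinn vs Omar: 20–13
Quinn vs Carla: 18–15
Quinn beats every other candidate.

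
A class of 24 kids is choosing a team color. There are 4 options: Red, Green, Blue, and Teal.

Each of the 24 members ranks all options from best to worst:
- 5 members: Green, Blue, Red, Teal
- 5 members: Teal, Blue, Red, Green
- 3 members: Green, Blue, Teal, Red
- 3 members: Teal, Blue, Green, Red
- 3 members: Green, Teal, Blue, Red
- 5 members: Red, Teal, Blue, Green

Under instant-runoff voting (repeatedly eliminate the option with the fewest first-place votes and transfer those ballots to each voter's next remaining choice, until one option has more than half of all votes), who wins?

Teal

Round 1: Red 5, Green 11, Blue 0, Teal 8. Blue eliminated.
Round 2: Red 5, Green 11, Teal 8. Red eliminated.
Round 3: Green 11, Teal 13. Teal has a majority (≥13).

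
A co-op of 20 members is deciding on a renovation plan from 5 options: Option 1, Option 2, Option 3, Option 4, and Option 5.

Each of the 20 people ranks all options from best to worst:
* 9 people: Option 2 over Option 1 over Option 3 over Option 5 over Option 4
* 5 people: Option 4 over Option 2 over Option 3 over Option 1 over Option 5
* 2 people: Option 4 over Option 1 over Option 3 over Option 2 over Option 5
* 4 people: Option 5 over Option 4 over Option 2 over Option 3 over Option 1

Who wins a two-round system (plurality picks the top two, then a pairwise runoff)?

Option 4

Round 1 first-place votes: Option 1 0, Option 2 9, Option 3 0, Option 4 7, Option 5 4. Option 2 and Option 4 advance.
Runoff: Option 2 is ranked above Option 4 on 9 ballots, Option 4 above Option 2 on 11.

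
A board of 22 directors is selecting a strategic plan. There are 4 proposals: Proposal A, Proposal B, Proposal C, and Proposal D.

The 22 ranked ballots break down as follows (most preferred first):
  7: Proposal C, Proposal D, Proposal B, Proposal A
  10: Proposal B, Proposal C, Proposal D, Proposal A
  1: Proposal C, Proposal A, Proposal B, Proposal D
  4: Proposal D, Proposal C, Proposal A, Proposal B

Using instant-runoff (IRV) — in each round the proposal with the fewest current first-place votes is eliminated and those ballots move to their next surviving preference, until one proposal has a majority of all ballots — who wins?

Proposal C

Round 1: Proposal A 0, Proposal B 10, Proposal C 8, Proposal D 4. Proposal A eliminated.
Round 2: Proposal B 10, Proposal C 8, Proposal D 4. Proposal D eliminated.
Round 3: Proposal B 10, Proposal C 12. Proposal C has a majority (≥12).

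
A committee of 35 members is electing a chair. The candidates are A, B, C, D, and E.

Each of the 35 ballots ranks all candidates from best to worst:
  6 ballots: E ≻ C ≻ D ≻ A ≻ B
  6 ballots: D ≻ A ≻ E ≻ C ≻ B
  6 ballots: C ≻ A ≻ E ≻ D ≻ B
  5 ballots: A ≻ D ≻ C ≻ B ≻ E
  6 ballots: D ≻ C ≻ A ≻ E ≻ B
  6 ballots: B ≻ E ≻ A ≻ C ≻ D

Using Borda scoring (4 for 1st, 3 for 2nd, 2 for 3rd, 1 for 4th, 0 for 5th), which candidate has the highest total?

A

A: 6×1 + 6×3 + 6×3 + 5×4 + 6×2 + 6×2 = 86
B: 6×0 + 6×0 + 6×0 + 5×1 + 6×0 + 6×4 = 29
C: 6×3 + 6×1 + 6×4 + 5×2 + 6×3 + 6×1 = 82
D: 6×2 + 6×4 + 6×1 + 5×3 + 6×4 + 6×0 = 81
E: 6×4 + 6×2 + 6×2 + 5×0 + 6×1 + 6×3 = 72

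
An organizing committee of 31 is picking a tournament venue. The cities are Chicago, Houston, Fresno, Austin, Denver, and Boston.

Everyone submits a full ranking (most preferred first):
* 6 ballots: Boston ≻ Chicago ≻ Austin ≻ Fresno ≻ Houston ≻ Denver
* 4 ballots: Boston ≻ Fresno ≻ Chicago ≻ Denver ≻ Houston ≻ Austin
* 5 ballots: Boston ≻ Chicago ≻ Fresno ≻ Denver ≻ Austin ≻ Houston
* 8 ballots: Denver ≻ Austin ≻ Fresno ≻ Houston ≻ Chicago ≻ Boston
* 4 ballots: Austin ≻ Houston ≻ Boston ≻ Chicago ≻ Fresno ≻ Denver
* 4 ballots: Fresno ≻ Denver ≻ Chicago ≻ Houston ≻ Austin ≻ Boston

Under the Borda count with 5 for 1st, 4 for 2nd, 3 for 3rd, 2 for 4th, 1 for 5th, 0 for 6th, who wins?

Chicago: 6×4 + 4×3 + 5×4 + 8×1 + 4×2 + 4×3 = 84
Houston: 6×1 + 4×1 + 5×0 + 8×2 + 4×4 + 4×2 = 50
Fresno: 6×2 + 4×4 + 5×3 + 8×3 + 4×1 + 4×5 = 91
Austin: 6×3 + 4×0 + 5×1 + 8×4 + 4×5 + 4×1 = 79
Denver: 6×0 + 4×2 + 5×2 + 8×5 + 4×0 + 4×4 = 74
Boston: 6×5 + 4×5 + 5×5 + 8×0 + 4×3 + 4×0 = 87

Fresno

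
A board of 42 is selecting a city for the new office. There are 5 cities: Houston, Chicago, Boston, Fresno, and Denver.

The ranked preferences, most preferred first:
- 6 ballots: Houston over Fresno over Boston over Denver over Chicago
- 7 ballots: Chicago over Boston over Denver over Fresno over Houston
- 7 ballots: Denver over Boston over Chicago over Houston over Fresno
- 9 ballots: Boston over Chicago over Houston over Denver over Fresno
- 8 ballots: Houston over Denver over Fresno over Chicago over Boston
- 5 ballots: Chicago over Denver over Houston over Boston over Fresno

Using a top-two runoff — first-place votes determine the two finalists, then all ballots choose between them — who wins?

Chicago

Round 1 first-place votes: Houston 14, Chicago 12, Boston 9, Fresno 0, Denver 7. Houston and Chicago advance.
Runoff: Houston is ranked above Chicago on 14 ballots, Chicago above Houston on 28.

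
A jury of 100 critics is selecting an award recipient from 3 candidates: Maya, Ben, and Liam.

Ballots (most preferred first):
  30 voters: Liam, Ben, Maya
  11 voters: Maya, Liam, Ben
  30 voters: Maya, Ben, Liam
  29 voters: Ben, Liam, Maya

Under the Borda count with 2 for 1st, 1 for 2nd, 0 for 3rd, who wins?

Ben

Maya: 30×0 + 11×2 + 30×2 + 29×0 = 82
Ben: 30×1 + 11×0 + 30×1 + 29×2 = 118
Liam: 30×2 + 11×1 + 30×0 + 29×1 = 100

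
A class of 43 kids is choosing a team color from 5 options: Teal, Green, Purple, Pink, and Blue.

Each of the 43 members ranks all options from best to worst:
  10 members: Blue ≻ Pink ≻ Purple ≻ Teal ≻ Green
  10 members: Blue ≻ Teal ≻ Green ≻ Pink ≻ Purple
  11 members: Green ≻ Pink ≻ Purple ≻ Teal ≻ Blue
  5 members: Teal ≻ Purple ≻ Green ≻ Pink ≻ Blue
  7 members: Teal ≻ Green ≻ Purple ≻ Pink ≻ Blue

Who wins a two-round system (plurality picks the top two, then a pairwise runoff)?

Round 1 first-place votes: Teal 12, Green 11, Purple 0, Pink 0, Blue 20. Blue and Teal advance.
Runoff: Blue is ranked above Teal on 20 ballots, Teal above Blue on 23.

Teal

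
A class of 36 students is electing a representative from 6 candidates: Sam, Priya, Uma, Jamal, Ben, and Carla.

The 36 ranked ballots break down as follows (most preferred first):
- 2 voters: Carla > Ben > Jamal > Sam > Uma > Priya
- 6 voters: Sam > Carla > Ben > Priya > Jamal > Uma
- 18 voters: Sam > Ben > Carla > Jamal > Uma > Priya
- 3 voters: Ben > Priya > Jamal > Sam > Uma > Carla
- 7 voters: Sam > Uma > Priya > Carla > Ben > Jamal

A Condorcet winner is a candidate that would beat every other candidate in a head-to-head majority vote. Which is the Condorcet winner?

Sam

Sam vs Priya: 33–3
Sam vs Uma: 36–0
Sam vs Jamal: 31–5
Sam vs Ben: 31–5
Sam vs Carla: 34–2
Sam beats every other candidate.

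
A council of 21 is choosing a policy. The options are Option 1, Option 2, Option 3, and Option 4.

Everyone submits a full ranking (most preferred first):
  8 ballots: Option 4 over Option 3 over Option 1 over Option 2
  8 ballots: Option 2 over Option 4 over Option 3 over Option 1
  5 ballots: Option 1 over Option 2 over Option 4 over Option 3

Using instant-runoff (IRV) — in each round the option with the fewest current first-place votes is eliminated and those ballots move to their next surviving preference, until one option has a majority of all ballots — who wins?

Option 2

Round 1: Option 1 5, Option 2 8, Option 3 0, Option 4 8. Option 3 eliminated.
Round 2: Option 1 5, Option 2 8, Option 4 8. Option 1 eliminated.
Round 3: Option 2 13, Option 4 8. Option 2 has a majority (≥11).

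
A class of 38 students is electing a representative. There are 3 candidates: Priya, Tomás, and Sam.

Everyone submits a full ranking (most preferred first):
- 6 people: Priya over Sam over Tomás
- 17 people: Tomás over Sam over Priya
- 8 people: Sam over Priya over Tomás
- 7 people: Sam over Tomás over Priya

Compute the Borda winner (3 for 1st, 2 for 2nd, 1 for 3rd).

Sam

Priya: 6×3 + 17×1 + 8×2 + 7×1 = 58
Tomás: 6×1 + 17×3 + 8×1 + 7×2 = 79
Sam: 6×2 + 17×2 + 8×3 + 7×3 = 91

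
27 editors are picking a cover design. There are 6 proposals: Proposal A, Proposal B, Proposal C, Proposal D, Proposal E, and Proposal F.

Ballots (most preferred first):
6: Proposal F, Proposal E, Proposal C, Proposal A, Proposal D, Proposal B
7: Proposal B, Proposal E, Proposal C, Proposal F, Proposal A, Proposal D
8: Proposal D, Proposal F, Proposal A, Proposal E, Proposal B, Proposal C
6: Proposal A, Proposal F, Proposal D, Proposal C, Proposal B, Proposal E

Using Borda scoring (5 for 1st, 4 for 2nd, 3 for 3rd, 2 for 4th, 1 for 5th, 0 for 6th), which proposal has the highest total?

Proposal F

Proposal A: 6×2 + 7×1 + 8×3 + 6×5 = 73
Proposal B: 6×0 + 7×5 + 8×1 + 6×1 = 49
Proposal C: 6×3 + 7×3 + 8×0 + 6×2 = 51
Proposal D: 6×1 + 7×0 + 8×5 + 6×3 = 64
Proposal E: 6×4 + 7×4 + 8×2 + 6×0 = 68
Proposal F: 6×5 + 7×2 + 8×4 + 6×4 = 100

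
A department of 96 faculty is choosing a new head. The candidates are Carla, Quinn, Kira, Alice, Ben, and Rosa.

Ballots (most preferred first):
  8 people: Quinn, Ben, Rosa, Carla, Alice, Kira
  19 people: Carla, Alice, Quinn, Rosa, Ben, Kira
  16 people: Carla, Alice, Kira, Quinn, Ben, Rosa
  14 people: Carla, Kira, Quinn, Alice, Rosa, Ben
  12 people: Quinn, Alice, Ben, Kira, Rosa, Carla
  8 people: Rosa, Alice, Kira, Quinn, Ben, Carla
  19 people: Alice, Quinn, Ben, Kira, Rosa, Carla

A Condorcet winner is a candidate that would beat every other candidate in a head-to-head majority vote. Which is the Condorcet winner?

Carla

Carla vs Quinn: 49–47
Carla vs Kira: 57–39
Carla vs Alice: 57–39
Carla vs Ben: 49–47
Carla vs Rosa: 49–47
Carla beats every other candidate.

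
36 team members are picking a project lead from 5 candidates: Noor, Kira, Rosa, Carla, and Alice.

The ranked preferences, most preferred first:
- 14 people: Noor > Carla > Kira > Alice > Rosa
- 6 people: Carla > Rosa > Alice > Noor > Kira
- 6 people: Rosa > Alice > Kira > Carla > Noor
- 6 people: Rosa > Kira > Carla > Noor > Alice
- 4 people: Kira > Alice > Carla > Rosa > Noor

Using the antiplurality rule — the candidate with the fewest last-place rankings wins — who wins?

Last-place votes: Noor 10, Kira 6, Rosa 14, Carla 0, Alice 6.

Carla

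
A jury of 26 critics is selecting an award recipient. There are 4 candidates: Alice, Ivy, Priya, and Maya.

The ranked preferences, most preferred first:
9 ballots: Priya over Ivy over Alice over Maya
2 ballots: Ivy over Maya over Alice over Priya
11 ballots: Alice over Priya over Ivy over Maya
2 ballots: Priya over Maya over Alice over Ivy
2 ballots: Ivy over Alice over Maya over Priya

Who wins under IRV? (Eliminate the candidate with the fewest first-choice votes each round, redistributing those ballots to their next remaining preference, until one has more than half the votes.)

Round 1: Alice 11, Ivy 4, Priya 11, Maya 0. Maya eliminated.
Round 2: Alice 11, Ivy 4, Priya 11. Ivy eliminated.
Round 3: Alice 15, Priya 11. Alice has a majority (≥14).

Alice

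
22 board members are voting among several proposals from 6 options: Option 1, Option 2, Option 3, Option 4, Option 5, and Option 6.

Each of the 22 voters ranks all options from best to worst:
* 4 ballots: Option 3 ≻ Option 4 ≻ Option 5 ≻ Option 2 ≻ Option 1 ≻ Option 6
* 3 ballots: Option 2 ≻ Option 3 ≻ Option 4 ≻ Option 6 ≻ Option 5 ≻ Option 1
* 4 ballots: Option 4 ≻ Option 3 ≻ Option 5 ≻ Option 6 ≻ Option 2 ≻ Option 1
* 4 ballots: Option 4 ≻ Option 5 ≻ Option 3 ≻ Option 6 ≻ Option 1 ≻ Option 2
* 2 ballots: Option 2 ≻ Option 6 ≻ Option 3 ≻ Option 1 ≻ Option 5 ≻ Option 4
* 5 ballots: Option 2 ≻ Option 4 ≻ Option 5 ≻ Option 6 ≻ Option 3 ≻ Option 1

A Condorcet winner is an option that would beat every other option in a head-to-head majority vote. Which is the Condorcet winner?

Option 4

Option 4 vs Option 1: 20–2
Option 4 vs Option 2: 12–10
Option 4 vs Option 3: 13–9
Option 4 vs Option 5: 20–2
Option 4 vs Option 6: 20–2
Option 4 beats every other option.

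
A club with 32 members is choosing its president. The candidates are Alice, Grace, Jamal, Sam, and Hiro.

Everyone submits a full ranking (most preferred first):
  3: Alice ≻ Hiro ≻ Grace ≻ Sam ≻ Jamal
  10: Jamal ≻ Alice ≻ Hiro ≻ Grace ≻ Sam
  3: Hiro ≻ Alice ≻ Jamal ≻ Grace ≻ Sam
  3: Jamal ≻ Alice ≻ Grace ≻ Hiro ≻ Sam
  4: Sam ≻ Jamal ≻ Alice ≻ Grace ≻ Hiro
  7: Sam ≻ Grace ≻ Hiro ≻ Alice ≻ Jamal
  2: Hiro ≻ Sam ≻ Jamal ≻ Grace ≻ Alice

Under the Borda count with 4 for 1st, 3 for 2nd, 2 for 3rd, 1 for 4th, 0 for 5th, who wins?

Alice

Alice: 3×4 + 10×3 + 3×3 + 3×3 + 4×2 + 7×1 + 2×0 = 75
Grace: 3×2 + 10×1 + 3×1 + 3×2 + 4×1 + 7×3 + 2×1 = 52
Jamal: 3×0 + 10×4 + 3×2 + 3×4 + 4×3 + 7×0 + 2×2 = 74
Sam: 3×1 + 10×0 + 3×0 + 3×0 + 4×4 + 7×4 + 2×3 = 53
Hiro: 3×3 + 10×2 + 3×4 + 3×1 + 4×0 + 7×2 + 2×4 = 66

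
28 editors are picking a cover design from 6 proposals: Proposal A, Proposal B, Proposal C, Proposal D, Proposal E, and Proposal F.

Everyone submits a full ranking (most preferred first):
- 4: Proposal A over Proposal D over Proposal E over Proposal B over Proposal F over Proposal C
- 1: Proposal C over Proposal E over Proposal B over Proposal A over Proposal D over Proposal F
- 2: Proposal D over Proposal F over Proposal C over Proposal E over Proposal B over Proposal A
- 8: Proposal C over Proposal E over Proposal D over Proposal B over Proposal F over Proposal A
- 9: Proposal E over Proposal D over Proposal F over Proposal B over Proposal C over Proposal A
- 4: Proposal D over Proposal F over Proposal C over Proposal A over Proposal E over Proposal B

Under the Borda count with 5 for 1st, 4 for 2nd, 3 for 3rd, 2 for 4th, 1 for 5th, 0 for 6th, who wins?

Proposal A: 4×5 + 1×2 + 2×0 + 8×0 + 9×0 + 4×2 = 30
Proposal B: 4×2 + 1×3 + 2×1 + 8×2 + 9×2 + 4×0 = 47
Proposal C: 4×0 + 1×5 + 2×3 + 8×5 + 9×1 + 4×3 = 72
Proposal D: 4×4 + 1×1 + 2×5 + 8×3 + 9×4 + 4×5 = 107
Proposal E: 4×3 + 1×4 + 2×2 + 8×4 + 9×5 + 4×1 = 101
Proposal F: 4×1 + 1×0 + 2×4 + 8×1 + 9×3 + 4×4 = 63

Proposal D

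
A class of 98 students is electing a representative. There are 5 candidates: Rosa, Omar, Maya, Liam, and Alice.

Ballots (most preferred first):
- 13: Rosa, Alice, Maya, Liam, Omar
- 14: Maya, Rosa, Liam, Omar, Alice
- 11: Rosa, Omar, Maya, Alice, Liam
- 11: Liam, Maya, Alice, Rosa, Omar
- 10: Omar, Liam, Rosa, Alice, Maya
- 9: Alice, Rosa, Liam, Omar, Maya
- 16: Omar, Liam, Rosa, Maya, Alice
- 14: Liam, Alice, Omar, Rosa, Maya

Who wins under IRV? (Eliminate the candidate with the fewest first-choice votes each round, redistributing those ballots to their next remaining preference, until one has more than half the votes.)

Round 1: Rosa 24, Omar 26, Maya 14, Liam 25, Alice 9. Alice eliminated.
Round 2: Rosa 33, Omar 26, Maya 14, Liam 25. Maya eliminated.
Round 3: Rosa 47, Omar 26, Liam 25. Liam eliminated.
Round 4: Rosa 58, Omar 40. Rosa has a majority (≥50).

Rosa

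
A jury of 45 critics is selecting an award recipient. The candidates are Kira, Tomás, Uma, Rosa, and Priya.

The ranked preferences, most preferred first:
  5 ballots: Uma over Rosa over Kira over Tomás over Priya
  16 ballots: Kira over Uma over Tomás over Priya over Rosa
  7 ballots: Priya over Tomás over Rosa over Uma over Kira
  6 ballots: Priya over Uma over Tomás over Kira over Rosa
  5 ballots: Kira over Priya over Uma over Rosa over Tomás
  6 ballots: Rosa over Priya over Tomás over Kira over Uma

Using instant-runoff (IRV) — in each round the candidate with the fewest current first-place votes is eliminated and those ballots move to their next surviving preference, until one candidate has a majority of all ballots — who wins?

Round 1: Kira 21, Tomás 0, Uma 5, Rosa 6, Priya 13. Tomás eliminated.
Round 2: Kira 21, Uma 5, Rosa 6, Priya 13. Uma eliminated.
Round 3: Kira 21, Rosa 11, Priya 13. Rosa eliminated.
Round 4: Kira 26, Priya 19. Kira has a majority (≥23).

Kira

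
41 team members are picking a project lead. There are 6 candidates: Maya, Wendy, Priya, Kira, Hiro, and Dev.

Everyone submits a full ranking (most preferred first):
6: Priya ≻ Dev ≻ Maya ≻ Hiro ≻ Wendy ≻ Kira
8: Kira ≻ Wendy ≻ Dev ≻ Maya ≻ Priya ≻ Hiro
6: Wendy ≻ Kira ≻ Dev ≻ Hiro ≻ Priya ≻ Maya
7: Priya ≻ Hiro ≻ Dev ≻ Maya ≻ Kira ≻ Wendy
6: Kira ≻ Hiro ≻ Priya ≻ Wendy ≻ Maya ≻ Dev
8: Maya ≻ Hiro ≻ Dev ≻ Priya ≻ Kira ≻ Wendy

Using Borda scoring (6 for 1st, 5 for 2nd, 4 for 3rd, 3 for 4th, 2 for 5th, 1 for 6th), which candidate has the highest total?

Priya

Maya: 6×4 + 8×3 + 6×1 + 7×3 + 6×2 + 8×6 = 135
Wendy: 6×2 + 8×5 + 6×6 + 7×1 + 6×3 + 8×1 = 121
Priya: 6×6 + 8×2 + 6×2 + 7×6 + 6×4 + 8×3 = 154
Kira: 6×1 + 8×6 + 6×5 + 7×2 + 6×6 + 8×2 = 150
Hiro: 6×3 + 8×1 + 6×3 + 7×5 + 6×5 + 8×5 = 149
Dev: 6×5 + 8×4 + 6×4 + 7×4 + 6×1 + 8×4 = 152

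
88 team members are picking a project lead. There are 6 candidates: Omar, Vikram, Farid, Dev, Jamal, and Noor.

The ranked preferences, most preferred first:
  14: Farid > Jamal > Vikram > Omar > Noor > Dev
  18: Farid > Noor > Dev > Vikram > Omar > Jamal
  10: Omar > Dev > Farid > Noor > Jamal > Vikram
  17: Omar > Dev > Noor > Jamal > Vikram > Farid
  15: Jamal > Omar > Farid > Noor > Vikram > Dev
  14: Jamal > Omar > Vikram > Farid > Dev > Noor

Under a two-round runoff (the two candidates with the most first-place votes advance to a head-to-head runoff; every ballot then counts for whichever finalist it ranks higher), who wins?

Round 1 first-place votes: Omar 27, Vikram 0, Farid 32, Dev 0, Jamal 29, Noor 0. Farid and Jamal advance.
Runoff: Farid is ranked above Jamal on 42 ballots, Jamal above Farid on 46.

Jamal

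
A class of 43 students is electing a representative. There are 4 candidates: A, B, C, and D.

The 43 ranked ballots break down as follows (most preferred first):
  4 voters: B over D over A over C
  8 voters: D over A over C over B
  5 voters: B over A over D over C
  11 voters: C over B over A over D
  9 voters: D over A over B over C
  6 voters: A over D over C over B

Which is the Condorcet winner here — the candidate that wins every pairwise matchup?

A

A vs B: 23–20
A vs C: 32–11
A vs D: 22–21
A beats every other candidate.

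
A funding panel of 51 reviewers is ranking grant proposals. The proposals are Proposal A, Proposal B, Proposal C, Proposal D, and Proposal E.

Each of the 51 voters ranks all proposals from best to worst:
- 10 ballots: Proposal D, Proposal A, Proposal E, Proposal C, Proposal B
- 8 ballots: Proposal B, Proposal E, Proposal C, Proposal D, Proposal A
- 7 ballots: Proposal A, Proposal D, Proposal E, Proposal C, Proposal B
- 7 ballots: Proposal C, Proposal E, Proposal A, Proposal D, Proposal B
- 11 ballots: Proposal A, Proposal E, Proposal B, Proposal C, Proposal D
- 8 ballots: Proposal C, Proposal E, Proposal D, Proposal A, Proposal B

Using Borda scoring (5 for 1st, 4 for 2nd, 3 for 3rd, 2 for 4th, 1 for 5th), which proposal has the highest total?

Proposal E

Proposal A: 10×4 + 8×1 + 7×5 + 7×3 + 11×5 + 8×2 = 175
Proposal B: 10×1 + 8×5 + 7×1 + 7×1 + 11×3 + 8×1 = 105
Proposal C: 10×2 + 8×3 + 7×2 + 7×5 + 11×2 + 8×5 = 155
Proposal D: 10×5 + 8×2 + 7×4 + 7×2 + 11×1 + 8×3 = 143
Proposal E: 10×3 + 8×4 + 7×3 + 7×4 + 11×4 + 8×4 = 187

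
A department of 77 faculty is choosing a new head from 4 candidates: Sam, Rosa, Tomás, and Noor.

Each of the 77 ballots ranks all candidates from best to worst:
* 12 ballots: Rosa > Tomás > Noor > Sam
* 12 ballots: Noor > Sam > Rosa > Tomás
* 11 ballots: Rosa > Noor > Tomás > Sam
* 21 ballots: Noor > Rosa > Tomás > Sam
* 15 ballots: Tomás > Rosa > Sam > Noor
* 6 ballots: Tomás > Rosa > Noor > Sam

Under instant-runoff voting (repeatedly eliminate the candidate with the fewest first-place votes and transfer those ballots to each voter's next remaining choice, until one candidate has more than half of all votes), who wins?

Round 1: Sam 0, Rosa 23, Tomás 21, Noor 33. Sam eliminated.
Round 2: Rosa 23, Tomás 21, Noor 33. Tomás eliminated.
Round 3: Rosa 44, Noor 33. Rosa has a majority (≥39).

Rosa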